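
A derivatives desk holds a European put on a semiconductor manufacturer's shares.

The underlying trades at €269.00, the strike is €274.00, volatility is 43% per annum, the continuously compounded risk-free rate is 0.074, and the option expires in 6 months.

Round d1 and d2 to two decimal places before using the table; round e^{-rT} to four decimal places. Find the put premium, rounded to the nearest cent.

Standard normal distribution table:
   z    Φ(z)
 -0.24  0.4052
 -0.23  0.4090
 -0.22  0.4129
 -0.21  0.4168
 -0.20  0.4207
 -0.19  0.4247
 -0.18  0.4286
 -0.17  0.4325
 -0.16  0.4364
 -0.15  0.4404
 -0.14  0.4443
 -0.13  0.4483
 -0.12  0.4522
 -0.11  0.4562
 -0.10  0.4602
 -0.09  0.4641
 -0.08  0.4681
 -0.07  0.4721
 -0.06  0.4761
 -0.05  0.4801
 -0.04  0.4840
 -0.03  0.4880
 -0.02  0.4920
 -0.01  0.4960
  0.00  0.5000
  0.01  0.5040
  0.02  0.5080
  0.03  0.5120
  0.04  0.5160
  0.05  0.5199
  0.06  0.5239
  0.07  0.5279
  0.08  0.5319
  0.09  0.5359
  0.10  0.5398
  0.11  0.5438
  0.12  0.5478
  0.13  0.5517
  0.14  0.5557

σ√T = 0.43 × 0.7071 = 0.3041
d₁ = [ln(269/274) + (0.074 + 0.43²/2)·0.5] / 0.3041 = [-0.0184 + 0.0832] / 0.3041 = 0.2131 which rounds to 0.21
d₂ = d₁ − σ√T = 0.2131 − 0.3041 = -0.0909 which rounds to -0.09
exp(−rT) = exp(−0.074·0.5) = 0.9637
N(−d₂) = N(0.09) = 0.5359;  N(−d₁) = N(-0.21) = 0.4168
P = 274·0.9637·0.5359 − 269·0.4168 = 141.5064 − 112.1192 = 29.3872

€29.39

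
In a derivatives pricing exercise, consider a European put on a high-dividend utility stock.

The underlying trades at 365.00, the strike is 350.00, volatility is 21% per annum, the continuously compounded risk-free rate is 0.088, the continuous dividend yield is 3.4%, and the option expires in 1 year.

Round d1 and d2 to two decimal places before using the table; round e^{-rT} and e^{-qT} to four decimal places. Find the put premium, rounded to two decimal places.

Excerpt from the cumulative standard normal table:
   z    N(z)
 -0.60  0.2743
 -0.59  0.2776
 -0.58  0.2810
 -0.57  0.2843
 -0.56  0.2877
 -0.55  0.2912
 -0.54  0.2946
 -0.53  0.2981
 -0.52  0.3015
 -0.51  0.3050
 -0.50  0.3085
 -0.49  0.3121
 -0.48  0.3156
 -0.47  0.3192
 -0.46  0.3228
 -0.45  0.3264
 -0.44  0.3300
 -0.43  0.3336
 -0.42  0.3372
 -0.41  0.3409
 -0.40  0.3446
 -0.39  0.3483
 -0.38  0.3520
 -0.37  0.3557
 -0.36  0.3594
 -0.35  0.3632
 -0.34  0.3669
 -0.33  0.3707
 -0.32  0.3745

σ√T = 0.21 × 1.0000 = 0.2100
d₁ = [ln(365/350) + (0.088 − 0.034 + 0.21²/2)·1] / 0.2100 = [0.0420 + 0.0760] / 0.2100 = 0.5620 ≈ 0.56
d₂ = d₁ − σ√T = 0.5620 − 0.2100 = 0.3520 ≈ 0.35
e^(−qT) = e^(−0.034·1) = 0.9666;  e^(−rT) = e^(−0.088·1) = 0.9158
N(−d₂) = N(-0.35) = 0.3632;  N(−d₁) = N(-0.56) = 0.2877
P = 350·0.9158·0.3632 − 365·0.9666·0.2877 = 116.4165 − 101.5031 = 14.9133

14.91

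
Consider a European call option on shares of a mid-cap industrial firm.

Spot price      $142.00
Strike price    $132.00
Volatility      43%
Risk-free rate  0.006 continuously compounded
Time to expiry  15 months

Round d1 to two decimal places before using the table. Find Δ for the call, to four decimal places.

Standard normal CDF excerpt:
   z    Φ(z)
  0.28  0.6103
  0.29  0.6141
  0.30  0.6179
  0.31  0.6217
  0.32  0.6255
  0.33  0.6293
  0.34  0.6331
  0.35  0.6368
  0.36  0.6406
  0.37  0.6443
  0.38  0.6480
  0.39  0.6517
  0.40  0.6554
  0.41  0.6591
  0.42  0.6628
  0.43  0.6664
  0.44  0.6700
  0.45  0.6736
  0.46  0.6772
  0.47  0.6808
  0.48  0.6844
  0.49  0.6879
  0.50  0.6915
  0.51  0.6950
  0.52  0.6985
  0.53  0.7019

σ√T = 0.43 × 1.1180 = 0.4808
ln(S/K) + (r + σ²/2)T = ln(142/132) + (0.006 + 0.43²/2)·1.25 = 0.0730 + 0.1231 = 0.1961
d₁ = 0.1961 / 0.4808 = 0.4079 ⇒ 0.41
N(d₁) = N(0.41) = 0.6591
Δ_call = N(d₁) = 0.6591

0.6591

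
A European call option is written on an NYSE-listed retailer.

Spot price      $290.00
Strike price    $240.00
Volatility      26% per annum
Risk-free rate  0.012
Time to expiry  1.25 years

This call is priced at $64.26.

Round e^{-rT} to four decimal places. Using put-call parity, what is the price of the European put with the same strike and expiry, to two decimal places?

$10.68

exp(−rT) = exp(−0.012·1.25) = 0.9851
Put-call parity: C − P = S − K·e^(−rT) = 290 − 240·0.9851 = 290 − 236.4240 = 53.5760
P = C − (C − P) = 64.26 − (53.5760) = 10.6840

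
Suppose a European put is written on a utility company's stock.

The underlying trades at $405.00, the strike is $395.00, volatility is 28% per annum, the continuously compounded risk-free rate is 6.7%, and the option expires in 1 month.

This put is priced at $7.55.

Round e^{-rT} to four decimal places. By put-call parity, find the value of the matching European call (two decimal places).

exp(−rT) = exp(−0.067·0.08333) = 0.9944
Put-call parity: C − P = S − K·e^(−rT) = 405 − 395·0.9944 = 405 − 392.7880 = 12.2120
C = P + (C − P) = 7.55 + (12.2120) = 19.7620

$19.76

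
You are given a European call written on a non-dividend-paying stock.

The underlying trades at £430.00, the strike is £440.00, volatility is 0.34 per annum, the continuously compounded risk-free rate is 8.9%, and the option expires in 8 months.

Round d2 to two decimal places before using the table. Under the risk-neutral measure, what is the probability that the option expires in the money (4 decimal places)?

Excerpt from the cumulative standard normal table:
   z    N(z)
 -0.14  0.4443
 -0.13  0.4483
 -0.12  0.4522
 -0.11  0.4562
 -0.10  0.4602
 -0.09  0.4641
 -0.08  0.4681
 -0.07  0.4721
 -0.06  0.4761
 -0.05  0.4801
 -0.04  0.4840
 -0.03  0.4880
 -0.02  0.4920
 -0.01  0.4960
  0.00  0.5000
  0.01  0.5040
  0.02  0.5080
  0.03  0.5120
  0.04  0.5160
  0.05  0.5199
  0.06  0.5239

0.4960

σ√T = 0.34·√0.6667 = 0.2776
ln(S/K) + (r + σ²/2)T = ln(430/440) + (0.089 + 0.34²/2)·0.6667 = -0.0230 + 0.0979 = 0.0749
d₁ = 0.0749 / 0.2776 = 0.2697 which rounds to 0.27
d₂ = d₁ − σ√T = 0.2697 − 0.2776 = -0.0079 which rounds to -0.01
Pr(exercise) under Q = N(d₂) = 0.4960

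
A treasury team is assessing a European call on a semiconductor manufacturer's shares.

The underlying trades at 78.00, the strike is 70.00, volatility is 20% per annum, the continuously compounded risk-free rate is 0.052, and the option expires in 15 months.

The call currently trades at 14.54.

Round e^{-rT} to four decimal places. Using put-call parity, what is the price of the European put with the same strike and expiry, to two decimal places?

2.14

e^(−rT) = e^(−0.052·1.25) = 0.9371
Put-call parity: C − P = S − K·e^(−rT) = 78 − 70·0.9371 = 78 − 65.5970 = 12.4030
P = C − (C − P) = 14.54 − (12.4030) = 2.1370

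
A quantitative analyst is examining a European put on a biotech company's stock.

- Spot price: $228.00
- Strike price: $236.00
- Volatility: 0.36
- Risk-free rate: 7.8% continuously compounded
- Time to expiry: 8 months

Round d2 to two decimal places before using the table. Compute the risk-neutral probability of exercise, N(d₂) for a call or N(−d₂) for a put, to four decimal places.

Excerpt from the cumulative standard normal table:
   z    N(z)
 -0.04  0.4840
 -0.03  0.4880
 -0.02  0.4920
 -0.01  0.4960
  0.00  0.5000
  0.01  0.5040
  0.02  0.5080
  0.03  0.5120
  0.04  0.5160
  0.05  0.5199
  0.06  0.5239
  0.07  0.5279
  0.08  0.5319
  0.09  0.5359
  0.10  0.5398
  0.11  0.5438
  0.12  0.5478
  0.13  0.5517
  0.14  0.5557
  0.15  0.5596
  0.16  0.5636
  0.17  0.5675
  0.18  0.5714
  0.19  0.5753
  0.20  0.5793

0.5359

σ√T = 0.36·√0.6667 = 0.2939
ln(S/K) + (r + σ²/2)T = ln(228/236) + (0.078 + 0.36²/2)·0.6667 = -0.0345 + 0.0952 = 0.0607
d₁ = 0.0607 / 0.2939 = 0.2066 → 0.21
d₂ = d₁ − σ√T = 0.2066 − 0.2939 = -0.0874 → -0.09
Risk-neutral Pr[S_T < K] = N(−d₂) = N(0.09) = 0.5359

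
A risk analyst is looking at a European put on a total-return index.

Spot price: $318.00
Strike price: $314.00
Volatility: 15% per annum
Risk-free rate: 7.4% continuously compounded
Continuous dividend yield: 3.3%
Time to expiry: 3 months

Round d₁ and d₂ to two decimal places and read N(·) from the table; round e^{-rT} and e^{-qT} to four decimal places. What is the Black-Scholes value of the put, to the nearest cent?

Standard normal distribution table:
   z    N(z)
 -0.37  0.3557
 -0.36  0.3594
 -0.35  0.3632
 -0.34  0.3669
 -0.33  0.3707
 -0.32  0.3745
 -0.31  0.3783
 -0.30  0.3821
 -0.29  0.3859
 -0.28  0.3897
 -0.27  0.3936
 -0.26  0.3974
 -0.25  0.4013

σ√T = 0.15·√0.25 = 0.0750
d₁ = [ln(318/314) + (0.074 − 0.033 + 0.15²/2)·0.25] / 0.0750 = [0.0127 + 0.0131] / 0.0750 = 0.3429 ⇒ 0.34
d₂ = d₁ − σ√T = 0.3429 − 0.0750 = 0.2679 ⇒ 0.27
e^(−qT) = e^(−0.033·0.25) = 0.9918;  e^(−rT) = e^(−0.074·0.25) = 0.9817
N(−d₂) = N(-0.27) = 0.3936;  N(−d₁) = N(-0.34) = 0.3669
P = 314·0.9817·0.3936 − 318·0.9918·0.3669 = 121.3287 − 115.7175 = 5.6112

$5.61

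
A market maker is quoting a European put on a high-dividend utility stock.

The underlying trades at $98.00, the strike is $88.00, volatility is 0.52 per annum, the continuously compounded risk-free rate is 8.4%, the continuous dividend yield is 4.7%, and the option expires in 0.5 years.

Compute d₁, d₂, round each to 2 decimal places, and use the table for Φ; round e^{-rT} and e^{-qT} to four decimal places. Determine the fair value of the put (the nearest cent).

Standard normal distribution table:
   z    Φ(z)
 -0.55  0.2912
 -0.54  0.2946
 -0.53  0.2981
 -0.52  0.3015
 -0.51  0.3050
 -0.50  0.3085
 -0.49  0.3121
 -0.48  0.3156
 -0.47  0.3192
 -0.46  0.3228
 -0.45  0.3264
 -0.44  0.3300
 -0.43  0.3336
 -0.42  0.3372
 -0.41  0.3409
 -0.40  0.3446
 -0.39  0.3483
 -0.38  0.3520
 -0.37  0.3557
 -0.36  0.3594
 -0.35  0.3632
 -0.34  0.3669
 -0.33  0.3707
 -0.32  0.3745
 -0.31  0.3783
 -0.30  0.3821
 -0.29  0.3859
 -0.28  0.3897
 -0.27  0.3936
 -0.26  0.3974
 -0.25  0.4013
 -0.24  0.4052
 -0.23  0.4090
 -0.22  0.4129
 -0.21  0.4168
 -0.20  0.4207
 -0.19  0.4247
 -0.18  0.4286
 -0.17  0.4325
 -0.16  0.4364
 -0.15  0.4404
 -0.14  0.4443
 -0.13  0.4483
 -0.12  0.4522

T = 0.5;  σ√T = 0.3677
d₁ = [ln(98/88) + (0.084 − 0.047 + 0.52²/2)·0.5] / 0.3677 = [0.1076 + 0.0861] / 0.3677 = 0.5269 → 0.53
d₂ = d₁ − σ√T = 0.5269 − 0.3677 = 0.1592 → 0.16
exp(−qT) = exp(−0.047·0.5) = 0.9768;  exp(−rT) = exp(−0.084·0.5) = 0.9589
N(−d₂) = N(-0.16) = 0.4364;  N(−d₁) = N(-0.53) = 0.2981
P = 88·0.9589·0.4364 − 98·0.9768·0.2981 = 36.8248 − 28.5360 = 8.2888

$8.29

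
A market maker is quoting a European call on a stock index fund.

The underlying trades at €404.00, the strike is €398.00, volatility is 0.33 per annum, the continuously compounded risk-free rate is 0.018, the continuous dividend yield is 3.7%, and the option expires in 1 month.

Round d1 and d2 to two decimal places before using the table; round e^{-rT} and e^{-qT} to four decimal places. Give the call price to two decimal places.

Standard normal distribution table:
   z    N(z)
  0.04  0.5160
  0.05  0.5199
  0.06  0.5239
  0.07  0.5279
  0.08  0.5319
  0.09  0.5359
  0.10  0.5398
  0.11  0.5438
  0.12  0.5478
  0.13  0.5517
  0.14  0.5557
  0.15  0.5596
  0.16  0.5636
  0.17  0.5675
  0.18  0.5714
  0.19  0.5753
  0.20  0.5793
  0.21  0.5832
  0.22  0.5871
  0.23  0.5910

€18.73

T = 0.08333;  σ√T = 0.0953
d₁ = [ln(404/398) + (0.018 − 0.037 + 0.33²/2)·0.08333] / 0.0953 = [0.0150 + 0.0030] / 0.0953 = 0.1881 ⇒ 0.19
d₂ = d₁ − σ√T = 0.1881 − 0.0953 = 0.0928 ⇒ 0.09
e^(−qT) = e^(−0.037·0.08333) = 0.9969;  e^(−rT) = e^(−0.018·0.08333) = 0.9985
C = 404·0.9969·N(0.19) − 398·0.9985·N(0.09) = 404·0.9969·0.5753 − 398·0.9985·0.5359 = 231.7007 − 212.9683 = 18.7324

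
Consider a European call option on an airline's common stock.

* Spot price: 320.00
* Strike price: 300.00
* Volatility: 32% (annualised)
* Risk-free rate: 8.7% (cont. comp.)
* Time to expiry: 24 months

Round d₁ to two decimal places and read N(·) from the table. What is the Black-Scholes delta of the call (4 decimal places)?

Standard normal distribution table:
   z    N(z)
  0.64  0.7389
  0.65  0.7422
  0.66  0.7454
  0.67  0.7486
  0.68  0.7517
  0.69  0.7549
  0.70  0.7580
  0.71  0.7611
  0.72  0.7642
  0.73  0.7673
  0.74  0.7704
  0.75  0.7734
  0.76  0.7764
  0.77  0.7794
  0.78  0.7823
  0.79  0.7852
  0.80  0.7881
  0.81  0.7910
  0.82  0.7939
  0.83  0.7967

0.7734

T = 2;  σ√T = 0.4525
d₁ = [ln(320/300) + (0.087 + ½·0.32²)·2] / (σ√T) = (0.0645 + 0.2764) / 0.4525 = 0.7534 which rounds to 0.75
N(d₁) = N(0.75) = 0.7734
Δ_call = N(d₁) = 0.7734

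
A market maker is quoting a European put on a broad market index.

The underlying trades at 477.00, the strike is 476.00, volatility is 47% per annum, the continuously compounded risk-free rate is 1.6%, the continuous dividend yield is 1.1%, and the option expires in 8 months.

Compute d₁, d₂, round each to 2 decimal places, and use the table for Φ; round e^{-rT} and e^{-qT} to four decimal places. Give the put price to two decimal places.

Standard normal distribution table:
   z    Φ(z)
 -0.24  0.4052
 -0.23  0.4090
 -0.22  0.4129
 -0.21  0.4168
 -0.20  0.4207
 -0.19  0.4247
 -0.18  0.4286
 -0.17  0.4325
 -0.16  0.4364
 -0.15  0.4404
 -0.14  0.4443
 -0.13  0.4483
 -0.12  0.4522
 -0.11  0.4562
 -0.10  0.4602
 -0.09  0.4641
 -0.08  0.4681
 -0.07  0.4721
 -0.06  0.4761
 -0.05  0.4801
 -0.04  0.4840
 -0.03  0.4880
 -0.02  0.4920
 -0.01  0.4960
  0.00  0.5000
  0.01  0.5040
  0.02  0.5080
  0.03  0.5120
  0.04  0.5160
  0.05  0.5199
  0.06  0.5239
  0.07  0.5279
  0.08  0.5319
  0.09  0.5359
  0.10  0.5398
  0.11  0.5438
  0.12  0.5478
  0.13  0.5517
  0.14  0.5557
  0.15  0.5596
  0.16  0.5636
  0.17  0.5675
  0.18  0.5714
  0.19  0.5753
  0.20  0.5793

σ√T = 0.47·√0.6667 = 0.3838
d₁ = [ln(477/476) + (0.016 − 0.011 + 0.47²/2)·0.6667] / 0.3838 = [0.0021 + 0.0770] / 0.3838 = 0.2060 → 0.21
d₂ = d₁ − σ√T = 0.2060 − 0.3838 = -0.1777 → -0.18
exp(−qT) = exp(−0.011·0.6667) = 0.9927;  exp(−rT) = exp(−0.016·0.6667) = 0.9894
N(−d₂) = N(0.18) = 0.5714;  N(−d₁) = N(-0.21) = 0.4168
P = 476·0.9894·0.5714 − 477·0.9927·0.4168 = 269.1033 − 197.3623 = 71.7411

71.74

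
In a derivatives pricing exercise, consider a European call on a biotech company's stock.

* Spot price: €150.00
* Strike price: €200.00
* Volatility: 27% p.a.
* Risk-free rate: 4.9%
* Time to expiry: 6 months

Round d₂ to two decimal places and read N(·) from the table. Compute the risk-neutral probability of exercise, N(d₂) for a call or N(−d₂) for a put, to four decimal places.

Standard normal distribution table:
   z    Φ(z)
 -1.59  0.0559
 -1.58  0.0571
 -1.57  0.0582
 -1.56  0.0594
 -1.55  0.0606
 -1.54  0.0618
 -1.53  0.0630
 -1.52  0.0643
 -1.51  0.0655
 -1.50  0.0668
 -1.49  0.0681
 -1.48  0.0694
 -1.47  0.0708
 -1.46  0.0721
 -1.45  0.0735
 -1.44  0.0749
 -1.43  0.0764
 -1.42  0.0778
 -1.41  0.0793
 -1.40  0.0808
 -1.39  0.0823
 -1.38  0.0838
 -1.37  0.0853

T = 0.5;  σ√T = 0.1909
d₁ = [ln(150/200) + (0.049 + 0.27²/2)·0.5] / 0.1909 = [-0.2877 + 0.0427] / 0.1909 = -1.2830 ≈ -1.28
d₂ = d₁ − σ√T = -1.2830 − 0.1909 = -1.4740 ≈ -1.47
Risk-neutral Pr[S_T > K] = N(d₂) = N(-1.47) = 0.0708

0.0708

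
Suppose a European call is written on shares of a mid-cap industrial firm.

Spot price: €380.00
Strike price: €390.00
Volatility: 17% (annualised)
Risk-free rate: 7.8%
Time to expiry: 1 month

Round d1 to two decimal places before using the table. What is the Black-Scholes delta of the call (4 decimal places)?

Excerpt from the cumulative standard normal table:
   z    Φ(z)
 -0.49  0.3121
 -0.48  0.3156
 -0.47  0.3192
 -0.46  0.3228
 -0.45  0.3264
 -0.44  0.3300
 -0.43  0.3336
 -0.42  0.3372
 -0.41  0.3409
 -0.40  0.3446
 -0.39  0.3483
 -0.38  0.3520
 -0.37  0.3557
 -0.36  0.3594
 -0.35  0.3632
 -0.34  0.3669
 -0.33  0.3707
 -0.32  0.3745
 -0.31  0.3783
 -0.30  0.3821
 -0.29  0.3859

σ√T = 0.17·√0.08333 = 0.0491
d₁ = [ln(380/390) + (0.078 + ½·0.17²)·0.08333] / (σ√T) = (-0.0260 + 0.0077) / 0.0491 = -0.3723 which rounds to -0.37
N(d₁) = N(-0.37) = 0.3557
Δ_call = N(d₁) = 0.3557

0.3557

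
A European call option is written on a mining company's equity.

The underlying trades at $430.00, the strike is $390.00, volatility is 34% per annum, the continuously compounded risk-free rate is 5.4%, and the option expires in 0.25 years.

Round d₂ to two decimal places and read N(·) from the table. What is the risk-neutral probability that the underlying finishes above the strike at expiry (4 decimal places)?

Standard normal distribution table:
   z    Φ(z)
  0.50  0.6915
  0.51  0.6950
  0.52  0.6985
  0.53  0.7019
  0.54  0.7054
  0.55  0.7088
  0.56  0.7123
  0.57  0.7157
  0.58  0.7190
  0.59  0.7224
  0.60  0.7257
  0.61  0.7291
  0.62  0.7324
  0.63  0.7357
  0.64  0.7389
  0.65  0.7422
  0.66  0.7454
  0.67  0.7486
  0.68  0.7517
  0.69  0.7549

σ√T = 0.34·√0.25 = 0.1700
d₁ = [ln(430/390) + (0.054 + ½·0.34²)·0.25] / (σ√T) = (0.0976 + 0.0280) / 0.1700 = 0.7388 ⇒ 0.74
d₂ = 0.7388 − 0.1700 = 0.5688 ⇒ 0.57
Pr(exercise) under Q = N(d₂) = 0.7157

0.7157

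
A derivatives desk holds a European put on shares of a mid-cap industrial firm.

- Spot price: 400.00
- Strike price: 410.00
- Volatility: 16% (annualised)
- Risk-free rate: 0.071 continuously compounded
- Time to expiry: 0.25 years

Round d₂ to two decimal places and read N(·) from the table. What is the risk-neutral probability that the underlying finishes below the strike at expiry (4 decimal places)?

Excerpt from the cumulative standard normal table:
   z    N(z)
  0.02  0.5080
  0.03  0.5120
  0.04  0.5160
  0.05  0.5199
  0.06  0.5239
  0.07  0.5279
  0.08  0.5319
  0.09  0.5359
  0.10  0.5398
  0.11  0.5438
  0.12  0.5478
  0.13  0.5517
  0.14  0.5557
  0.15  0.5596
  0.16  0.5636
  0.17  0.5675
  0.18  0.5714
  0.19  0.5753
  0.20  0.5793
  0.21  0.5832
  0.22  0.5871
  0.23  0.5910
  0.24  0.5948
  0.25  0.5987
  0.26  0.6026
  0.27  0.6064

0.5517

T = 0.25;  σ√T = 0.0800
d₁ = [ln(400/410) + (0.071 + 0.16²/2)·0.25] / 0.0800 = [-0.0247 + 0.0209] / 0.0800 = -0.0468 which rounds to -0.05
d₂ = d₁ − σ√T = -0.0468 − 0.0800 = -0.1268 which rounds to -0.13
Pr(exercise) under Q = N(−d₂) = N(0.13) = 0.5517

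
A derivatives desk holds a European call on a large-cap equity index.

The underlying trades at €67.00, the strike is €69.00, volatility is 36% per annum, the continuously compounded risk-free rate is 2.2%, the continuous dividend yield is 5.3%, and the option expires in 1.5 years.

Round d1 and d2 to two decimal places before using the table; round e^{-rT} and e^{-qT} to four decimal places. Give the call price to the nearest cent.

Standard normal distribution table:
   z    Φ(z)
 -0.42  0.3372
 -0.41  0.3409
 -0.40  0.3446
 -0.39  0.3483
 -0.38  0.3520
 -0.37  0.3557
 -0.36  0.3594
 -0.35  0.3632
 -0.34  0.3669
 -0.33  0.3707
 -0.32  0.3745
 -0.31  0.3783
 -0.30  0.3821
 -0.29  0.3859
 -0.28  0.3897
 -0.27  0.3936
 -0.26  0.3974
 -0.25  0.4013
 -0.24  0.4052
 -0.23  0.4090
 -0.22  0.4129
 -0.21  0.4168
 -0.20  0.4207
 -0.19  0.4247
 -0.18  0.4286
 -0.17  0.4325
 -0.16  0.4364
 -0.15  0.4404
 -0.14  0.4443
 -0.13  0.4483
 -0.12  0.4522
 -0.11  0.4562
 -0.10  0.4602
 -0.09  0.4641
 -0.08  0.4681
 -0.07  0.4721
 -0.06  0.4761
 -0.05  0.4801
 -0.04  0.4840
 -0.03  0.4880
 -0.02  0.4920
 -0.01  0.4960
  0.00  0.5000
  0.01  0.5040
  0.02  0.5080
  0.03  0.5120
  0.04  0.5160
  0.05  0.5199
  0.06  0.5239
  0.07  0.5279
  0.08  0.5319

σ√T = 0.36·√1.5 = 0.4409
d₁ = [ln(67/69) + (0.022 − 0.053 + 0.36²/2)·1.5] / 0.4409 = [-0.0294 + 0.0507] / 0.4409 = 0.0483 which rounds to 0.05
d₂ = d₁ − σ√T = 0.0483 − 0.4409 = -0.3926 which rounds to -0.39
e^(−qT) = e^(−0.053·1.5) = 0.9236;  e^(−rT) = e^(−0.022·1.5) = 0.9675
N(d₁) = N(0.05) = 0.5199;  N(d₂) = N(-0.39) = 0.3483
C = 67·0.9236·0.5199 − 69·0.9675·0.3483 = 32.1720 − 23.2516 = 8.9204

€8.92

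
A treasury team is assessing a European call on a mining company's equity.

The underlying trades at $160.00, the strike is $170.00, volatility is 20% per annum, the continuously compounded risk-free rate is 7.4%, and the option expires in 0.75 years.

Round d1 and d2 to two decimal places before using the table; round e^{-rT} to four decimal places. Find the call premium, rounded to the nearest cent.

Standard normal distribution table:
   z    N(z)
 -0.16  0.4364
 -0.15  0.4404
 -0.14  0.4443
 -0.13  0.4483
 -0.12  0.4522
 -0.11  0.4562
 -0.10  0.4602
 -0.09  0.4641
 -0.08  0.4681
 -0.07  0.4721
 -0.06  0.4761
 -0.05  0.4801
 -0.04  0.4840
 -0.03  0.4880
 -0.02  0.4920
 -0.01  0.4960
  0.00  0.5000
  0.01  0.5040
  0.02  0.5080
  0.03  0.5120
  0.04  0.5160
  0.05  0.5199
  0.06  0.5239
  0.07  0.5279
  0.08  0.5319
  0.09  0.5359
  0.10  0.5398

$11.10

T = 0.75;  σ√T = 0.1732
d₁ = [ln(160/170) + (0.074 + 0.2²/2)·0.75] / 0.1732 = [-0.0606 + 0.0705] / 0.1732 = 0.0570 → 0.06
d₂ = d₁ − σ√T = 0.0570 − 0.1732 = -0.1162 → -0.12
exp(−rT) = exp(−0.074·0.75) = 0.9460
C = 160·N(0.06) − 170·0.9460·N(-0.12) = 160·0.5239 − 170·0.9460·0.4522 = 83.8240 − 72.7228 = 11.1012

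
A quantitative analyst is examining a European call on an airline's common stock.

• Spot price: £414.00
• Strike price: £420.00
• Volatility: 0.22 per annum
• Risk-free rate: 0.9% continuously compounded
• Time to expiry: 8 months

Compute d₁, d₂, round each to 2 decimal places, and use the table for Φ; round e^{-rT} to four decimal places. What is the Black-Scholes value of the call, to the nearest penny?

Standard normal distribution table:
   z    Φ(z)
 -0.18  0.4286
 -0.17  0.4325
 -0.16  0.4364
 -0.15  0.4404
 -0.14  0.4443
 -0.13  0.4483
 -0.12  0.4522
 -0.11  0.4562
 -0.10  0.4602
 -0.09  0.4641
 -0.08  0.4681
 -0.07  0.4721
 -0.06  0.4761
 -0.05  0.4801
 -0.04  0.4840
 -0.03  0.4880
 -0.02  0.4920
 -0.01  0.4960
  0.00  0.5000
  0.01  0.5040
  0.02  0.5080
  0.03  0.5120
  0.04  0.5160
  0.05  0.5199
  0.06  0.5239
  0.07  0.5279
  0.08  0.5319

£28.14

T = 0.6667;  σ√T = 0.1796
d₁ = [ln(414/420) + (0.009 + 0.22²/2)·0.6667] / 0.1796 = [-0.0144 + 0.0221] / 0.1796 = 0.0431 which rounds to 0.04
d₂ = d₁ − σ√T = 0.0431 − 0.1796 = -0.1365 which rounds to -0.14
exp(−rT) = exp(−0.009·0.6667) = 0.9940
N(d₁) = N(0.04) = 0.5160;  N(d₂) = N(-0.14) = 0.4443
C = 414·0.5160 − 420·0.9940·0.4443 = 213.6240 − 185.4864 = 28.1376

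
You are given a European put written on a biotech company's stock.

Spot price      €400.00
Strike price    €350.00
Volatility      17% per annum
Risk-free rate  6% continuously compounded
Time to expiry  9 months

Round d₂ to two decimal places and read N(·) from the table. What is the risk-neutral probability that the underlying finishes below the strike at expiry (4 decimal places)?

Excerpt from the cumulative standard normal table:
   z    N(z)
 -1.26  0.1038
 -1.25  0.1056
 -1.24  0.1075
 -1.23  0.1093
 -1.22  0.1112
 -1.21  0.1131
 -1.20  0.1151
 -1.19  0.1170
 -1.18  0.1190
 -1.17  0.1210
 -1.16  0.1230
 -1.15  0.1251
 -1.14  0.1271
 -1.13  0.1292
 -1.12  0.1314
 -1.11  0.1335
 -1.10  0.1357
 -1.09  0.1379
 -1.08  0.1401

σ√T = 0.17·√0.75 = 0.1472
ln(S/K) + (r + σ²/2)T = ln(400/350) + (0.06 + 0.17²/2)·0.75 = 0.1335 + 0.0558 = 0.1894
d₁ = 0.1894 / 0.1472 = 1.2863 ⇒ 1.29
d₂ = d₁ − σ√T = 1.2863 − 0.1472 = 1.1390 ⇒ 1.14
Risk-neutral Pr[S_T < K] = N(−d₂) = N(-1.14) = 0.1271

0.1271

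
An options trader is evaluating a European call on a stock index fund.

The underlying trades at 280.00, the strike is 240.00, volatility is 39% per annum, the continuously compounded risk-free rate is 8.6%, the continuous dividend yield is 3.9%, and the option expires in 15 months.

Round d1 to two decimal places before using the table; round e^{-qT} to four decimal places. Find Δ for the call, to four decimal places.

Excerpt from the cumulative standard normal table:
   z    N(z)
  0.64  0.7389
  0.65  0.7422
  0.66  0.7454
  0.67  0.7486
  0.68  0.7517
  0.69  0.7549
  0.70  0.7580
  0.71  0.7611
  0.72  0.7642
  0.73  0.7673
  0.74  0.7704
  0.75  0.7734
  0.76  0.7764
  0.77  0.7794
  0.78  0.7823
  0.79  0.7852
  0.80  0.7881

σ√T = 0.39 × 1.1180 = 0.4360
ln(S/K) + (r − q + σ²/2)T = ln(280/240) + (0.086 − 0.039 + 0.39²/2)·1.25 = 0.1542 + 0.1538 = 0.3080
d₁ = 0.3080 / 0.4360 = 0.7063 → 0.71
N(d₁) = N(0.71) = 0.7611
Δ_call = e^(−qT)·N(d₁) = 0.9524·0.7611 = 0.7249

0.7249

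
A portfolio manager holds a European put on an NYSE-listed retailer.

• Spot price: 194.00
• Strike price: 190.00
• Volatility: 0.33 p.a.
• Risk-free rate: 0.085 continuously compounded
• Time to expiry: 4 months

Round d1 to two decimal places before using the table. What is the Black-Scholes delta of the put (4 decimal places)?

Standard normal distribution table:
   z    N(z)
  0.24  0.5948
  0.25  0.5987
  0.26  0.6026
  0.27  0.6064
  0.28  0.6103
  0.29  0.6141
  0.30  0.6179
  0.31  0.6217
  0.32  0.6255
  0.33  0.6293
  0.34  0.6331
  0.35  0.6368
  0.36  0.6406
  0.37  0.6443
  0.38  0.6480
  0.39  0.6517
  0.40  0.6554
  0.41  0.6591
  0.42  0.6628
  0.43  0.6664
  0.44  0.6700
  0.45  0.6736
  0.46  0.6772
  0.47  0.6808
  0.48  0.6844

σ√T = 0.33 × 0.5774 = 0.1905
ln(S/K) + (r + σ²/2)T = ln(194/190) + (0.085 + 0.33²/2)·0.3333 = 0.0208 + 0.0465 = 0.0673
d₁ = 0.0673 / 0.1905 = 0.3533 ⇒ 0.35
N(d₁) = N(0.35) = 0.6368
Δ_put = N(d₁) − 1 = 0.6368 − 1 = -0.3632

-0.3632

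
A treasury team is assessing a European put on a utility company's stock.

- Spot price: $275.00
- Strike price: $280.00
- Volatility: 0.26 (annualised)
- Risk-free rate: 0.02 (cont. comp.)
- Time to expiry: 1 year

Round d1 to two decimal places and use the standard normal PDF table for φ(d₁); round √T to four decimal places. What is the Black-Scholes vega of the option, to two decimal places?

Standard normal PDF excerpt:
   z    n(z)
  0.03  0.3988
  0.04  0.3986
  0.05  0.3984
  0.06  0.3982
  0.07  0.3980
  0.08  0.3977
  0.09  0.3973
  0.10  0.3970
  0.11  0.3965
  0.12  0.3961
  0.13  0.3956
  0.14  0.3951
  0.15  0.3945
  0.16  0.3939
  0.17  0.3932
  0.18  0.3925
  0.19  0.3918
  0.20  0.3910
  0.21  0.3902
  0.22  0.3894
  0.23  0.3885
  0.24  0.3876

σ√T = 0.26·√1 = 0.2600
ln(S/K) + (r + σ²/2)T = ln(275/280) + (0.02 + 0.26²/2)·1 = -0.0180 + 0.0538 = 0.0358
d₁ = 0.0358 / 0.2600 = 0.1376 → 0.14
√T = √1 = 1.0000
φ(d₁) = φ(0.14) = 0.3951
vega = S·φ(d₁)·√T = 275·0.3951·1.0000 = 108.6525

108.65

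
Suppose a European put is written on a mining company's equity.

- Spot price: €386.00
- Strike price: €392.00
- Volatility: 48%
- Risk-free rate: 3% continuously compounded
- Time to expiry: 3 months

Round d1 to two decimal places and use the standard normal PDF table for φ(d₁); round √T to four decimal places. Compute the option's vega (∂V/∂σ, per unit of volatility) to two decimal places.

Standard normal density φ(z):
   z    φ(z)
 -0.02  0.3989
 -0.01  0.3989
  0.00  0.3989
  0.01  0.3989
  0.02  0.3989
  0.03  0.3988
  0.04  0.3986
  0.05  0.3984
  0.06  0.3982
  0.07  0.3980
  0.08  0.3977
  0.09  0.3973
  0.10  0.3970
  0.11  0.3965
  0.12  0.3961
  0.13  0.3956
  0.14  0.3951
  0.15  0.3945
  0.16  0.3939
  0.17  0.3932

76.68

σ√T = 0.48·√0.25 = 0.2400
d₁ = [ln(386/392) + (0.03 + ½·0.48²)·0.25] / (σ√T) = (-0.0154 + 0.0363) / 0.2400 = 0.0870 which rounds to 0.09
√T = √0.25 = 0.5000
φ(d₁) = φ(0.09) = 0.3973
vega = S·φ(d₁)·√T = 386·0.3973·0.5000 = 76.6789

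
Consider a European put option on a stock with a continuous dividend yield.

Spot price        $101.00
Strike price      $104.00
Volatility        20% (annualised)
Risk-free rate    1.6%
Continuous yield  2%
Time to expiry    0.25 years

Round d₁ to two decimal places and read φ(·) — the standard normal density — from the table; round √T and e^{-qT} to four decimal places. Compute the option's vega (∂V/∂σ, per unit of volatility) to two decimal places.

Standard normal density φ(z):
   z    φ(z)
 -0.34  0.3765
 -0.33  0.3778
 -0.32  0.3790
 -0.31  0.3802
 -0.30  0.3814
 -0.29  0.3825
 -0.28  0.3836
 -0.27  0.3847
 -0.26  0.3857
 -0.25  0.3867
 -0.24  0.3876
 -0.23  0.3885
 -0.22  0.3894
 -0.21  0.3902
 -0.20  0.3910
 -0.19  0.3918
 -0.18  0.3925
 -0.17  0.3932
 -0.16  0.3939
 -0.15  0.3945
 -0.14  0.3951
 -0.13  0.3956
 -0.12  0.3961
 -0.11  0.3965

19.43

T = 0.25;  σ√T = 0.1000
d₁ = [ln(101/104) + (0.016 − 0.02 + 0.2²/2)·0.25] / 0.1000 = [-0.0293 + 0.0040] / 0.1000 = -0.2527 → -0.25
√T = √0.25 = 0.5000
φ(d₁) = φ(-0.25) = 0.3867
exp(−qT) = exp(−0.02·0.25) = 0.9950
vega = S·exp(−qT)·φ(d₁)·√T = 101·0.9950·0.3867·0.5000 = 19.4307
(Vega is the same for a European call and put with the same parameters.)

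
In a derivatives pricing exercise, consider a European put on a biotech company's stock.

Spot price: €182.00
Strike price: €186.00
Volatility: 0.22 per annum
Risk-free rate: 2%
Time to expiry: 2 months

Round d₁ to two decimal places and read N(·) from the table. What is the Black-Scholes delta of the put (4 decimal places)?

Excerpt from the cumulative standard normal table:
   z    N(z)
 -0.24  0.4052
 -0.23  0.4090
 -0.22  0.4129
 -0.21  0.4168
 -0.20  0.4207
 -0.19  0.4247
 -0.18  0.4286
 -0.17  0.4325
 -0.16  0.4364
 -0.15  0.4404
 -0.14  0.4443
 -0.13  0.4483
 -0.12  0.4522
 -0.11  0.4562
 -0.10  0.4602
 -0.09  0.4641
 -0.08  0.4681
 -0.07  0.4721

T = 0.1667;  σ√T = 0.0898
d₁ = [ln(182/186) + (0.02 + ½·0.22²)·0.1667] / (σ√T) = (-0.0217 + 0.0074) / 0.0898 = -0.1600 which rounds to -0.16
N(d₁) = N(-0.16) = 0.4364
Δ_put = N(d₁) − 1 = 0.4364 − 1 = -0.5636

-0.5636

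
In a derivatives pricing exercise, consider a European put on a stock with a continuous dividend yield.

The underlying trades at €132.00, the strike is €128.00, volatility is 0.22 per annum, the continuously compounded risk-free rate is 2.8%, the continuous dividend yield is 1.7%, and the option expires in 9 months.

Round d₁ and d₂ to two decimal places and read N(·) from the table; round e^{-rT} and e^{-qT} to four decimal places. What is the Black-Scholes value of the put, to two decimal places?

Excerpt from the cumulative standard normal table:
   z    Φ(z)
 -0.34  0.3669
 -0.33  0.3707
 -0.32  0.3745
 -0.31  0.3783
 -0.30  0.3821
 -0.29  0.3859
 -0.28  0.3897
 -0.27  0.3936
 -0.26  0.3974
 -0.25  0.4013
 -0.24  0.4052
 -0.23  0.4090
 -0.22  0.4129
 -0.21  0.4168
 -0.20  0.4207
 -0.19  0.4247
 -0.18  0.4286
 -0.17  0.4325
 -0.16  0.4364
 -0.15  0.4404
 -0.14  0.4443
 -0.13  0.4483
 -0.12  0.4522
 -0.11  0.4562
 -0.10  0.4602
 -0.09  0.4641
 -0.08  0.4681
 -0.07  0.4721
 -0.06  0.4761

T = 0.75;  σ√T = 0.1905
d₁ = [ln(132/128) + (0.028 − 0.017 + 0.22²/2)·0.75] / 0.1905 = [0.0308 + 0.0264] / 0.1905 = 0.3001 → 0.30
d₂ = d₁ − σ√T = 0.3001 − 0.1905 = 0.1095 → 0.11
e^(−qT) = e^(−0.017·0.75) = 0.9873;  e^(−rT) = e^(−0.028·0.75) = 0.9792
N(−d₂) = N(-0.11) = 0.4562;  N(−d₁) = N(-0.30) = 0.3821
P = 128·0.9792·0.4562 − 132·0.9873·0.3821 = 57.1790 − 49.7966 = 7.3824

€7.38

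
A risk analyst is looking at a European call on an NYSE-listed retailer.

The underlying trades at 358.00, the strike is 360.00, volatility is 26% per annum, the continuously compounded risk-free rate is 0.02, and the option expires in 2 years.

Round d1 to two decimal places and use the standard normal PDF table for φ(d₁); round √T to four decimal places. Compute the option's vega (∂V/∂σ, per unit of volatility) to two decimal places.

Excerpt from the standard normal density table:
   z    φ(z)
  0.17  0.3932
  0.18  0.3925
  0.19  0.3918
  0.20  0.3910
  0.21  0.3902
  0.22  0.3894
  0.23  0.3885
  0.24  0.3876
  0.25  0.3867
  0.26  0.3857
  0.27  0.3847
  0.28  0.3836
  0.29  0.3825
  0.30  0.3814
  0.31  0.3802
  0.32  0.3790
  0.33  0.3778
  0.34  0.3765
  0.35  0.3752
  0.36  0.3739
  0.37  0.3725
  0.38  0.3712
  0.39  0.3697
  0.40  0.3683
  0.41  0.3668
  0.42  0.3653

194.21

T = 2;  σ√T = 0.3677
d₁ = [ln(358/360) + (0.02 + 0.26²/2)·2] / 0.3677 = [-0.0056 + 0.1076] / 0.3677 = 0.2775 → 0.28
√T = √2 = 1.4142
φ(d₁) = φ(0.28) = 0.3836
vega = S·φ(d₁)·√T = 358·0.3836·1.4142 = 194.2104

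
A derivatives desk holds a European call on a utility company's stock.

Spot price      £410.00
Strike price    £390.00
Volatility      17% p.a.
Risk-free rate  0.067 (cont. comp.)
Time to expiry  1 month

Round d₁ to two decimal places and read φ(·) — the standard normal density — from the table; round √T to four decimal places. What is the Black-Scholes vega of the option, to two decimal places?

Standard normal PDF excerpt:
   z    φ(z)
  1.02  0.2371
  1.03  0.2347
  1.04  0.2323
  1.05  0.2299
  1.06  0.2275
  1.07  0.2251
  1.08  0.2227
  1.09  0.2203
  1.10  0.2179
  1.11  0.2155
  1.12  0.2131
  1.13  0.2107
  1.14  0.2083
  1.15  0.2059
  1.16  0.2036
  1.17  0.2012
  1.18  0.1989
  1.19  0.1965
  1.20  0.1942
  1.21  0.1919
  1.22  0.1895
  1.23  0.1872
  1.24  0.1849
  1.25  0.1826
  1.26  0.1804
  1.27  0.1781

T = 0.08333;  σ√T = 0.0491
d₁ = [ln(410/390) + (0.067 + 0.17²/2)·0.08333] / 0.0491 = [0.0500 + 0.0068] / 0.0491 = 1.1574 which rounds to 1.16
√T = √0.08333 = 0.2887
φ(d₁) = φ(1.16) = 0.2036
vega = S·φ(d₁)·√T = 410·0.2036·0.2887 = 24.0995

24.10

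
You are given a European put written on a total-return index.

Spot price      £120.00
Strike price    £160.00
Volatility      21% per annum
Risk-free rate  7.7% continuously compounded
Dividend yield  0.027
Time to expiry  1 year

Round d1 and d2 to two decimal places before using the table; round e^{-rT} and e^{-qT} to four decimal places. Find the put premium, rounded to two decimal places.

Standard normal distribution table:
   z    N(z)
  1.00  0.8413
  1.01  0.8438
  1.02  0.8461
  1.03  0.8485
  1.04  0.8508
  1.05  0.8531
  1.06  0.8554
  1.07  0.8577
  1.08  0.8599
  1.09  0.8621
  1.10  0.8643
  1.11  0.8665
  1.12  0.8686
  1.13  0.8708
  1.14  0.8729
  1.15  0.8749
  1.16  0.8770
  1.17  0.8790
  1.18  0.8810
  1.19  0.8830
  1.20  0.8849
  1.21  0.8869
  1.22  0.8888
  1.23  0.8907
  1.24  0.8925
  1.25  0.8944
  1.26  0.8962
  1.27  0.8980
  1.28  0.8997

£33.11

T = 1;  σ√T = 0.2100
d₁ = [ln(120/160) + (0.077 − 0.027 + ½·0.21²)·1] / (σ√T) = (-0.2877 + 0.0721) / 0.2100 = -1.0268 ⇒ -1.03
d₂ = -1.0268 − 0.2100 = -1.2368 ⇒ -1.24
exp(−qT) = exp(−0.027·1) = 0.9734;  exp(−rT) = exp(−0.077·1) = 0.9259
N(−d₂) = N(1.24) = 0.8925;  N(−d₁) = N(1.03) = 0.8485
P = 160·0.9259·0.8925 − 120·0.9734·0.8485 = 132.2185 − 99.1116 = 33.1069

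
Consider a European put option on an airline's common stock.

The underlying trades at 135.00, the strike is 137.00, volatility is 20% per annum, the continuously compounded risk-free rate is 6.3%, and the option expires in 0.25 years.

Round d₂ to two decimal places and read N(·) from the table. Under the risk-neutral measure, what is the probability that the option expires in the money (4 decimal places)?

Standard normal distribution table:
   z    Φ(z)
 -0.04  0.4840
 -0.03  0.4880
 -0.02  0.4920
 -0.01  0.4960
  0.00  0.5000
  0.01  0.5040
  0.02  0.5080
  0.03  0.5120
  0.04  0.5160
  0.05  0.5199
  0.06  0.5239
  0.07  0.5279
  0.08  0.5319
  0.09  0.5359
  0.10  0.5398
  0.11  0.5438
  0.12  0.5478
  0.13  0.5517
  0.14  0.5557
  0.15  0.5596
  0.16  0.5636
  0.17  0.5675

0.5160

σ√T = 0.2 × 0.5000 = 0.1000
d₁ = [ln(135/137) + (0.063 + 0.2²/2)·0.25] / 0.1000 = [-0.0147 + 0.0208] / 0.1000 = 0.0604 → 0.06
d₂ = d₁ − σ√T = 0.0604 − 0.1000 = -0.0396 → -0.04
Pr(exercise) under Q = N(−d₂) = N(0.04) = 0.5160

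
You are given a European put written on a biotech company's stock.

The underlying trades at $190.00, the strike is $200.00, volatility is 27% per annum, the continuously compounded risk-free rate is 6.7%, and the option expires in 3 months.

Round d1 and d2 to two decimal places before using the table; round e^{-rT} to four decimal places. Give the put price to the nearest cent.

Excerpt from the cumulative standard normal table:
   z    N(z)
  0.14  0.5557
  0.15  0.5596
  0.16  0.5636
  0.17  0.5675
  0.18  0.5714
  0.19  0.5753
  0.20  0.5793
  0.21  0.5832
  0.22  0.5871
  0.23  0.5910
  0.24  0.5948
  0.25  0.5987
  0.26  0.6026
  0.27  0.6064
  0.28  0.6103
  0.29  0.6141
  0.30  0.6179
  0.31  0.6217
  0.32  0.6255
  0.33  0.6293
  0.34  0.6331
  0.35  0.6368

T = 0.25;  σ√T = 0.1350
d₁ = [ln(190/200) + (0.067 + ½·0.27²)·0.25] / (σ√T) = (-0.0513 + 0.0259) / 0.1350 = -0.1884 ⇒ -0.19
d₂ = -0.1884 − 0.1350 = -0.3234 ⇒ -0.32
exp(−rT) = exp(−0.067·0.25) = 0.9834
P = 200·0.9834·N(0.32) − 190·N(0.19) = 200·0.9834·0.6255 − 190·0.5753 = 123.0233 − 109.3070 = 13.7163

$13.72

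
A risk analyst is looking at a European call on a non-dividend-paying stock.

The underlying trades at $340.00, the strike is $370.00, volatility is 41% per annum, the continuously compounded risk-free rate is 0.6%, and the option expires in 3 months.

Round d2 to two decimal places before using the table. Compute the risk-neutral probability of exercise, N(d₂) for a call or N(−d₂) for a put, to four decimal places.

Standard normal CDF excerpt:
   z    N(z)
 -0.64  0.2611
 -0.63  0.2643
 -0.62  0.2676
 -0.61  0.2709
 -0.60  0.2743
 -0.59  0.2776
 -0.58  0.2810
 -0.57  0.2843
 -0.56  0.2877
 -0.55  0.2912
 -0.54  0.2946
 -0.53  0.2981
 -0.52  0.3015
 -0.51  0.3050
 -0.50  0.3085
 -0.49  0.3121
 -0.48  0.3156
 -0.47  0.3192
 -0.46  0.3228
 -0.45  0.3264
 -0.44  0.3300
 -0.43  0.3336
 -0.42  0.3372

0.3050

σ√T = 0.41·√0.25 = 0.2050
d₁ = [ln(340/370) + (0.006 + ½·0.41²)·0.25] / (σ√T) = (-0.0846 + 0.0225) / 0.2050 = -0.3027 ≈ -0.30
d₂ = -0.3027 − 0.2050 = -0.5077 ≈ -0.51
Risk-neutral Pr[S_T > K] = N(d₂) = N(-0.51) = 0.3050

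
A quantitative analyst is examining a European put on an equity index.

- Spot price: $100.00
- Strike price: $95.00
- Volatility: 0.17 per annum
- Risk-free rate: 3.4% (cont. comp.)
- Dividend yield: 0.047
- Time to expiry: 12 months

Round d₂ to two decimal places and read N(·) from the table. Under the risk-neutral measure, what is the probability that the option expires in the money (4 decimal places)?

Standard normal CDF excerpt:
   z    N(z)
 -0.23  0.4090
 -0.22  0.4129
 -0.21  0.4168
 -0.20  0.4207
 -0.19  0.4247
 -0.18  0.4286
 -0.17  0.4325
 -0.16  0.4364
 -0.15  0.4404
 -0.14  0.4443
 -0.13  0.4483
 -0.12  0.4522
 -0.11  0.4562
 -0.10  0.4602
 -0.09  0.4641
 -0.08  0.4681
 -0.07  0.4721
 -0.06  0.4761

0.4443

T = 1;  σ√T = 0.1700
d₁ = [ln(100/95) + (0.034 − 0.047 + ½·0.17²)·1] / (σ√T) = (0.0513 + 0.0015) / 0.1700 = 0.3103 → 0.31
d₂ = 0.3103 − 0.1700 = 0.1403 → 0.14
Risk-neutral Pr[S_T < K] = N(−d₂) = N(-0.14) = 0.4443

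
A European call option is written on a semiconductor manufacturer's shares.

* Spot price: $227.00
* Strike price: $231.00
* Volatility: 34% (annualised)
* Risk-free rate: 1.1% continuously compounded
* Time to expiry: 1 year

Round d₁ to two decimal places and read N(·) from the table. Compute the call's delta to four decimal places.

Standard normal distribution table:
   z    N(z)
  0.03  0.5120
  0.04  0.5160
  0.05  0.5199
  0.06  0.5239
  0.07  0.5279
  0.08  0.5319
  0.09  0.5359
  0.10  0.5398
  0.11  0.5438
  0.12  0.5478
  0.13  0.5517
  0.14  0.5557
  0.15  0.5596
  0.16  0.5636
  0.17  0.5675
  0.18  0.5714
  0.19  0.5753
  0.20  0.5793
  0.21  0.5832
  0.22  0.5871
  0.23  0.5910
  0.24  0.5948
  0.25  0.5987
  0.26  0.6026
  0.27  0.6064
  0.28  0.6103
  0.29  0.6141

σ√T = 0.34·√1 = 0.3400
d₁ = [ln(227/231) + (0.011 + 0.34²/2)·1] / 0.3400 = [-0.0175 + 0.0688] / 0.3400 = 0.1510 ≈ 0.15
N(d₁) = N(0.15) = 0.5596
Δ_call = N(d₁) = 0.5596

0.5596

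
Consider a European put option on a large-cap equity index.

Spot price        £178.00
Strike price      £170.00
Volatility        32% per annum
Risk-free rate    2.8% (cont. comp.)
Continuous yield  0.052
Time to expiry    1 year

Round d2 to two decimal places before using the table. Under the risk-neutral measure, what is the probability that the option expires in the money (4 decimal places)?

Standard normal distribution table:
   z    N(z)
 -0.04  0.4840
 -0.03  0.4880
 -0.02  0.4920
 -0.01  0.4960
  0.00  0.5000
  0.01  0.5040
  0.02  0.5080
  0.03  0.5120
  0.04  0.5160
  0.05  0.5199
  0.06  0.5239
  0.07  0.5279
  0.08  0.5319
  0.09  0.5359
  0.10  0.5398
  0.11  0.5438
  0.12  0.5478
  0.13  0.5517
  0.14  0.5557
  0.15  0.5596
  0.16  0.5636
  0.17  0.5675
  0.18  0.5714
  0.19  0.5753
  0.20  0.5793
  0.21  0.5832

0.5359

σ√T = 0.32 × 1.0000 = 0.3200
d₁ = [ln(178/170) + (0.028 − 0.052 + 0.32²/2)·1] / 0.3200 = [0.0460 + 0.0272] / 0.3200 = 0.2287 ⇒ 0.23
d₂ = d₁ − σ√T = 0.2287 − 0.3200 = -0.0913 ⇒ -0.09
Pr(exercise) under Q = N(−d₂) = N(0.09) = 0.5359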